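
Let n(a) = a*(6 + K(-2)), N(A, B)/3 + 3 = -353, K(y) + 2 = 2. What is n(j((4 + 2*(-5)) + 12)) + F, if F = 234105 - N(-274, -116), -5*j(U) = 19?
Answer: 1175751/5 ≈ 2.3515e+5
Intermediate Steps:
K(y) = 0 (K(y) = -2 + 2 = 0)
N(A, B) = -1068 (N(A, B) = -9 + 3*(-353) = -9 - 1059 = -1068)
j(U) = -19/5 (j(U) = -⅕*19 = -19/5)
n(a) = 6*a (n(a) = a*(6 + 0) = a*6 = 6*a)
F = 235173 (F = 234105 - 1*(-1068) = 234105 + 1068 = 235173)
n(j((4 + 2*(-5)) + 12)) + F = 6*(-19/5) + 235173 = -114/5 + 235173 = 1175751/5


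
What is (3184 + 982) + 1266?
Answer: 5432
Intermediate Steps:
(3184 + 982) + 1266 = 4166 + 1266 = 5432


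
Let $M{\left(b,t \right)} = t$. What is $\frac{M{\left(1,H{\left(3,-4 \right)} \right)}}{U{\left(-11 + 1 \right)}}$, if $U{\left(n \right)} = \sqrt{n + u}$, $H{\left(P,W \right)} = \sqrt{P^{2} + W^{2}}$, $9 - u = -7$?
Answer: $\frac{5 \sqrt{6}}{6} \approx 2.0412$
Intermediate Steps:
$u = 16$ ($u = 9 - -7 = 9 + 7 = 16$)
$U{\left(n \right)} = \sqrt{16 + n}$ ($U{\left(n \right)} = \sqrt{n + 16} = \sqrt{16 + n}$)
$\frac{M{\left(1,H{\left(3,-4 \right)} \right)}}{U{\left(-11 + 1 \right)}} = \frac{\sqrt{3^{2} + \left(-4\right)^{2}}}{\sqrt{16 + \left(-11 + 1\right)}} = \frac{\sqrt{9 + 16}}{\sqrt{16 - 10}} = \frac{\sqrt{25}}{\sqrt{6}} = 5 \frac{\sqrt{6}}{6} = \frac{5 \sqrt{6}}{6}$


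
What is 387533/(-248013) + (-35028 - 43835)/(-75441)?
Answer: -3225609278/6236782911 ≈ -0.51719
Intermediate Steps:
387533/(-248013) + (-35028 - 43835)/(-75441) = 387533*(-1/248013) - 78863*(-1/75441) = -387533/248013 + 78863/75441 = -3225609278/6236782911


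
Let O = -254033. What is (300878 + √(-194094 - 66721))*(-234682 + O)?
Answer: -147043591770 - 488715*I*√260815 ≈ -1.4704e+11 - 2.4959e+8*I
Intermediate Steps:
(300878 + √(-194094 - 66721))*(-234682 + O) = (300878 + √(-194094 - 66721))*(-234682 - 254033) = (300878 + √(-260815))*(-488715) = (300878 + I*√260815)*(-488715) = -147043591770 - 488715*I*√260815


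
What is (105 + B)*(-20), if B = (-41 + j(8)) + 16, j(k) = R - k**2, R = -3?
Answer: -260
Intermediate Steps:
j(k) = -3 - k**2
B = -92 (B = (-41 + (-3 - 1*8**2)) + 16 = (-41 + (-3 - 1*64)) + 16 = (-41 + (-3 - 64)) + 16 = (-41 - 67) + 16 = -108 + 16 = -92)
(105 + B)*(-20) = (105 - 92)*(-20) = 13*(-20) = -260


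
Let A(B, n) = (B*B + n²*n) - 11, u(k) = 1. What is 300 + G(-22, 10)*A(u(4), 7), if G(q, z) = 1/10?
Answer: 3333/10 ≈ 333.30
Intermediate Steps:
G(q, z) = ⅒
A(B, n) = -11 + B² + n³ (A(B, n) = (B² + n³) - 11 = -11 + B² + n³)
300 + G(-22, 10)*A(u(4), 7) = 300 + (-11 + 1² + 7³)/10 = 300 + (-11 + 1 + 343)/10 = 300 + (⅒)*333 = 300 + 333/10 = 3333/10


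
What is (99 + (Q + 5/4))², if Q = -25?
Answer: 90601/16 ≈ 5662.6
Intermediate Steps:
(99 + (Q + 5/4))² = (99 + (-25 + 5/4))² = (99 - 95/4)² = (301/4)² = 90601/16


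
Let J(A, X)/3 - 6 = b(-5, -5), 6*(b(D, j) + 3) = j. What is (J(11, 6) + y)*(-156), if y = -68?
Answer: 9594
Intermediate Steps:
b(D, j) = -3 + j/6
J(A, X) = 13/2 (J(A, X) = 18 + 3*(-3 + (⅙)*(-5)) = 18 + 3*(-3 - ⅚) = 18 + 3*(-23/6) = 18 - 23/2 = 13/2)
(J(11, 6) + y)*(-156) = (13/2 - 68)*(-156) = -123/2*(-156) = 9594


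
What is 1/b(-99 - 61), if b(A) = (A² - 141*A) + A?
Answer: 1/48000 ≈ 2.0833e-5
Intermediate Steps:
b(A) = A² - 140*A
1/b(-99 - 61) = 1/((-99 - 61)*(-140 + (-99 - 61))) = 1/(-160*(-140 - 160)) = 1/(-160*(-300)) = 1/48000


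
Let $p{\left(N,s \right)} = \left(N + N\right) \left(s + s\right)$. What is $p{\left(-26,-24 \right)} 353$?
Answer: $881088$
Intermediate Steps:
$p{\left(N,s \right)} = 4 N s$ ($p{\left(N,s \right)} = 2 N 2 s = 4 N s$)
$p{\left(-26,-24 \right)} 353 = 4 \left(-26\right) \left(-24\right) 353 = 2496 \cdot 353 = 881088$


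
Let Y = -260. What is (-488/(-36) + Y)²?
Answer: 4919524/81 ≈ 60735.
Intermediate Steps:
(-488/(-36) + Y)² = (-488/(-36) - 260)² = (-488*(-1/36) - 260)² = (122/9 - 260)² = (-2218/9)² = 4919524/81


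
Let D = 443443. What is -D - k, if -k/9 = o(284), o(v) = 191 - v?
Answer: -444280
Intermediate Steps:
k = 837 (k = -9*(191 - 1*284) = -9*(191 - 284) = -9*(-93) = 837)
-D - k = -1*443443 - 1*837 = -443443 - 837 = -444280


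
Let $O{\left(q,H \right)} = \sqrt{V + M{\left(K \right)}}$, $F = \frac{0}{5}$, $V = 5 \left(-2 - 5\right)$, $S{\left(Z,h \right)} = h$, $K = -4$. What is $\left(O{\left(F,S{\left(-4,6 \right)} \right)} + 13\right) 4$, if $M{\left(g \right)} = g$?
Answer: $52 + 4 i \sqrt{39} \approx 52.0 + 24.98 i$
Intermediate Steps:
$V = -35$ ($V = 5 \left(-7\right) = -35$)
$F = 0$ ($F = 0 \cdot \frac{1}{5} = 0$)
$O{\left(q,H \right)} = i \sqrt{39}$ ($O{\left(q,H \right)} = \sqrt{-35 - 4} = \sqrt{-39} = i \sqrt{39}$)
$\left(O{\left(F,S{\left(-4,6 \right)} \right)} + 13\right) 4 = \left(i \sqrt{39} + 13\right) 4 = \left(13 + i \sqrt{39}\right) 4 = 52 + 4 i \sqrt{39}$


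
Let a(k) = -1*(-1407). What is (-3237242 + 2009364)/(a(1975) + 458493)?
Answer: -613939/229950 ≈ -2.6699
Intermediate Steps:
a(k) = 1407
(-3237242 + 2009364)/(a(1975) + 458493) = (-3237242 + 2009364)/(1407 + 458493) = -1227878/459900 = -1227878*1/459900 = -613939/229950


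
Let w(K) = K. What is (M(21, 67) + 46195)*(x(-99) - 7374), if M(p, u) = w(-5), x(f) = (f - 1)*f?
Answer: 116675940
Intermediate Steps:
x(f) = f*(-1 + f) (x(f) = (-1 + f)*f = f*(-1 + f))
M(p, u) = -5
(M(21, 67) + 46195)*(x(-99) - 7374) = (-5 + 46195)*(-99*(-1 - 99) - 7374) = 46190*(-99*(-100) - 7374) = 46190*(9900 - 7374) = 46190*2526 = 116675940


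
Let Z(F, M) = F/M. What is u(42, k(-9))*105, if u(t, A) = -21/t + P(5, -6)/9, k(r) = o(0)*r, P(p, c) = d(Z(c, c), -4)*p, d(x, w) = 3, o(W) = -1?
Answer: 245/2 ≈ 122.50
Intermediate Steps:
P(p, c) = 3*p
k(r) = -r
u(t, A) = 5/3 - 21/t (u(t, A) = -21/t + (3*5)/9 = -21/t + 15*(⅑) = -21/t + 5/3 = 5/3 - 21/t)
u(42, k(-9))*105 = (5/3 - 21/42)*105 = (5/3 - 21*1/42)*105 = (5/3 - ½)*105 = (7/6)*105 = 245/2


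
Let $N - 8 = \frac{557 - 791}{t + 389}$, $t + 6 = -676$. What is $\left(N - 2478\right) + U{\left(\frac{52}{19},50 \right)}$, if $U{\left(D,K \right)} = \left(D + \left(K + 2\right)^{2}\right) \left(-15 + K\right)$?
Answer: $\frac{513648096}{5567} \approx 92267.0$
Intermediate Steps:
$t = -682$ ($t = -6 - 676 = -682$)
$U{\left(D,K \right)} = \left(-15 + K\right) \left(D + \left(2 + K\right)^{2}\right)$ ($U{\left(D,K \right)} = \left(D + \left(2 + K\right)^{2}\right) \left(-15 + K\right) = \left(-15 + K\right) \left(D + \left(2 + K\right)^{2}\right)$)
$N = \frac{2578}{293}$ ($N = 8 + \frac{557 - 791}{-682 + 389} = 8 - \frac{234}{-293} = 8 - - \frac{234}{293} = 8 + \frac{234}{293} = \frac{2578}{293} \approx 8.7986$)
$\left(N - 2478\right) + U{\left(\frac{52}{19},50 \right)} = \left(\frac{2578}{293} - 2478\right) + \left(- 15 \cdot \frac{52}{19} - 15 \left(2 + 50\right)^{2} + \frac{52}{19} \cdot 50 + 50 \left(2 + 50\right)^{2}\right) = - \frac{723476}{293} + \left(- 15 \cdot 52 \cdot \frac{1}{19} - 15 \cdot 52^{2} + 52 \cdot \frac{1}{19} \cdot 50 + 50 \cdot 52^{2}\right) = - \frac{723476}{293} + \left(\left(-15\right) \frac{52}{19} - 40560 + \frac{52}{19} \cdot 50 + 50 \cdot 2704\right) = - \frac{723476}{293} + \left(- \frac{780}{19} - 40560 + \frac{2600}{19} + 135200\right) = - \frac{723476}{293} + \frac{1799980}{19} = \frac{513648096}{5567}$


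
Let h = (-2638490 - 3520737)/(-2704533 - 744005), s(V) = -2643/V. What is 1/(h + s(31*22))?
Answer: -587975729/1228473280 ≈ -0.47862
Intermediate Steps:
h = 6159227/3448538 (h = -6159227/(-3448538) = -6159227*(-1/3448538) = 6159227/3448538 ≈ 1.7860)
1/(h + s(31*22)) = 1/(6159227/3448538 - 2643/(31*22)) = 1/(6159227/3448538 - 2643/682) = 1/(-1228473280/587975729) = -587975729/1228473280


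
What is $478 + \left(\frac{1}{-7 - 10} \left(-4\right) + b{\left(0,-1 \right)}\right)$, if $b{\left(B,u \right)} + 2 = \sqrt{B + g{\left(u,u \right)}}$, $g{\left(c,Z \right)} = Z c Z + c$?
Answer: $\frac{8096}{17} + i \sqrt{2} \approx 476.24 + 1.4142 i$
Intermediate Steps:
$g{\left(c,Z \right)} = c + c Z^{2}$ ($g{\left(c,Z \right)} = c Z^{2} + c = c + c Z^{2}$)
$b{\left(B,u \right)} = -2 + \sqrt{B + u \left(1 + u^{2}\right)}$
$478 + \left(\frac{1}{-7 - 10} \left(-4\right) + b{\left(0,-1 \right)}\right) = 478 - \left(2 - \sqrt{0 - 1 + \left(-1\right)^{3}} - \frac{1}{-7 - 10} \left(-4\right)\right) = 478 - \left(2 - \sqrt{0 - 1 - 1} - \frac{1}{-17} \left(-4\right)\right) = 478 - \left(\frac{30}{17} - i \sqrt{2}\right) = \frac{8096}{17} + i \sqrt{2}$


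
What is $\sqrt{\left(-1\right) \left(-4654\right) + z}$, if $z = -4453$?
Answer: $\sqrt{201} \approx 14.177$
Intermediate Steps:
$\sqrt{\left(-1\right) \left(-4654\right) + z} = \sqrt{\left(-1\right) \left(-4654\right) - 4453} = \sqrt{4654 - 4453} = \sqrt{201}$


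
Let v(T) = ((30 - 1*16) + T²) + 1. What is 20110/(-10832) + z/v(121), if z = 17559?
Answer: -6533317/9922112 ≈ -0.65846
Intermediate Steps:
v(T) = 15 + T² (v(T) = ((30 - 16) + T²) + 1 = (14 + T²) + 1 = 15 + T²)
20110/(-10832) + z/v(121) = 20110/(-10832) + 17559/(15 + 121²) = 20110*(-1/10832) + 17559/(15 + 14641) = -10055/5416 + 17559/14656 = -6533317/9922112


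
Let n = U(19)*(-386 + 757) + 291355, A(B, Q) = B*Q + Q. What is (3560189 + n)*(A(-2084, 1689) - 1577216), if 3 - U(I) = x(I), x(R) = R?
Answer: -19594922540024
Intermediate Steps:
U(I) = 3 - I
A(B, Q) = Q + B*Q
n = 285419 (n = (3 - 1*19)*(-386 + 757) + 291355 = (3 - 19)*371 + 291355 = -16*371 + 291355 = -5936 + 291355 = 285419)
(3560189 + n)*(A(-2084, 1689) - 1577216) = (3560189 + 285419)*(1689*(1 - 2084) - 1577216) = 3845608*(1689*(-2083) - 1577216) = 3845608*(-3518187 - 1577216) = 3845608*(-5095403) = -19594922540024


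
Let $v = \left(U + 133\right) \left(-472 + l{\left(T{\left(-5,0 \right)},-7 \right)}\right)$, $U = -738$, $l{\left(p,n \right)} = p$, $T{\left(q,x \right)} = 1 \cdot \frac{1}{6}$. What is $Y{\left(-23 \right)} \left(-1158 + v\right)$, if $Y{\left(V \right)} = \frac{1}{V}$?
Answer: $- \frac{1705807}{138} \approx -12361.0$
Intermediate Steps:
$T{\left(q,x \right)} = \frac{1}{6}$ ($T{\left(q,x \right)} = 1 \cdot \frac{1}{6} = \frac{1}{6}$)
$v = \frac{1712755}{6}$ ($v = \left(-738 + 133\right) \left(-472 + \frac{1}{6}\right) = \left(-605\right) \left(- \frac{2831}{6}\right) = \frac{1712755}{6} \approx 2.8546 \cdot 10^{5}$)
$Y{\left(-23 \right)} \left(-1158 + v\right) = \frac{-1158 + \frac{1712755}{6}}{-23} = \left(- \frac{1}{23}\right) \frac{1705807}{6} = - \frac{1705807}{138}$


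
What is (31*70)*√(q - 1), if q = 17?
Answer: 8680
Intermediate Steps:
(31*70)*√(q - 1) = (31*70)*√(17 - 1) = 2170*√16 = 2170*4 = 8680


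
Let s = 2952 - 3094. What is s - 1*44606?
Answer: -44748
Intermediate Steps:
s = -142
s - 1*44606 = -142 - 1*44606 = -142 - 44606 = -44748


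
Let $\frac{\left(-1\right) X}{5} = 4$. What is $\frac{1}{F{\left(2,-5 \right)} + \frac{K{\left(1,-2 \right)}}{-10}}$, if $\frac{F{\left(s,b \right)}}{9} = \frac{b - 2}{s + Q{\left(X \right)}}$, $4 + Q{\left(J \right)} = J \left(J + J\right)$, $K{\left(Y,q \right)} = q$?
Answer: $\frac{190}{23} \approx 8.2609$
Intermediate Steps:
$X = -20$ ($X = \left(-5\right) 4 = -20$)
$Q{\left(J \right)} = -4 + 2 J^{2}$ ($Q{\left(J \right)} = -4 + J \left(J + J\right) = -4 + J 2 J = -4 + 2 J^{2}$)
$F{\left(s,b \right)} = \frac{9 \left(-2 + b\right)}{796 + s}$ ($F{\left(s,b \right)} = 9 \frac{b - 2}{s - \left(4 - 2 \left(-20\right)^{2}\right)} = 9 \frac{-2 + b}{s + \left(-4 + 2 \cdot 400\right)} = 9 \frac{-2 + b}{s + \left(-4 + 800\right)} = 9 \frac{-2 + b}{s + 796} = 9 \frac{-2 + b}{796 + s} = \frac{9 \left(-2 + b\right)}{796 + s}$)
$\frac{1}{F{\left(2,-5 \right)} + \frac{K{\left(1,-2 \right)}}{-10}} = \frac{1}{\frac{9 \left(-2 - 5\right)}{796 + 2} - \frac{2}{-10}} = \frac{1}{9 \cdot \frac{1}{798} \left(-7\right) - - \frac{1}{5}} = \frac{1}{9 \cdot \frac{1}{798} \left(-7\right) + \frac{1}{5}} = \frac{1}{- \frac{3}{38} + \frac{1}{5}} = \frac{1}{\frac{23}{190}} = \frac{190}{23}$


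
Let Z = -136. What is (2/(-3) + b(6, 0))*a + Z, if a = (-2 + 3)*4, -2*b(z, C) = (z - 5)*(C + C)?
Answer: -416/3 ≈ -138.67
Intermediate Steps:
b(z, C) = -C*(-5 + z) (b(z, C) = -(z - 5)*(C + C)/2 = -(-5 + z)*2*C/2 = -C*(-5 + z))
a = 4 (a = 1*4 = 4)
(2/(-3) + b(6, 0))*a + Z = (2/(-3) + 0*(5 - 1*6))*4 - 136 = (-⅓*2 + 0*(5 - 6))*4 - 136 = (-⅔ + 0*(-1))*4 - 136 = (-⅔ + 0)*4 - 136 = -⅔*4 - 136 = -8/3 - 136 = -416/3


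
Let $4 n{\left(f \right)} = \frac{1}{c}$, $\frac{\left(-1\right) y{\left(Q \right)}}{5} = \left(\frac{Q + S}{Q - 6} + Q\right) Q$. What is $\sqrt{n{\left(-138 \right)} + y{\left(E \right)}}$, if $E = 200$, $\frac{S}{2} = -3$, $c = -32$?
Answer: $\frac{i \sqrt{51456002}}{16} \approx 448.33 i$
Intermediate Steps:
$S = -6$ ($S = 2 \left(-3\right) = -6$)
$y{\left(Q \right)} = - 5 Q \left(1 + Q\right)$ ($y{\left(Q \right)} = - 5 \left(\frac{Q - 6}{Q - 6} + Q\right) Q = - 5 \left(\frac{-6 + Q}{-6 + Q} + Q\right) Q = - 5 \left(1 + Q\right) Q = - 5 Q \left(1 + Q\right)$)
$n{\left(f \right)} = - \frac{1}{128}$ ($n{\left(f \right)} = \frac{1}{4 \left(-32\right)} = \frac{1}{4} \left(- \frac{1}{32}\right) = - \frac{1}{128}$)
$\sqrt{n{\left(-138 \right)} + y{\left(E \right)}} = \sqrt{- \frac{1}{128} + 5 \cdot 200 \left(-1 - 200\right)} = \sqrt{- \frac{1}{128} + 5 \cdot 200 \left(-201\right)} = \sqrt{- \frac{1}{128} - 201000} = \sqrt{- \frac{25728001}{128}} = \frac{i \sqrt{51456002}}{16}$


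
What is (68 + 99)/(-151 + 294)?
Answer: 167/143 ≈ 1.1678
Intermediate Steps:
(68 + 99)/(-151 + 294) = 167/143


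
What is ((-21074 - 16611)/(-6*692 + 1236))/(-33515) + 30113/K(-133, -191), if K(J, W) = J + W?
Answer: -454158622/4886487 ≈ -92.942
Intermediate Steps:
((-21074 - 16611)/(-6*692 + 1236))/(-33515) + 30113/K(-133, -191) = ((-21074 - 16611)/(-6*692 + 1236))/(-33515) + 30113/(-133 - 191) = -37685/(-4152 + 1236)*(-1/33515) + 30113/(-324) = -37685/(-2916)*(-1/33515) + 30113*(-1/324) = -37685*(-1/2916)*(-1/33515) - 30113/324 = (37685/2916)*(-1/33515) - 30113/324 = -7537/19545948 - 30113/324 = -454158622/4886487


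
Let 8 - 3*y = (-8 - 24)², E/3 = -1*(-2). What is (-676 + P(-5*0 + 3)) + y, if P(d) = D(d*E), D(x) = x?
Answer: -2990/3 ≈ -996.67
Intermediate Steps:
E = 6 (E = 3*(-1*(-2)) = 3*2 = 6)
y = -1016/3 (y = 8/3 - (-8 - 24)²/3 = 8/3 - ⅓*(-32)² = 8/3 - ⅓*1024 = 8/3 - 1024/3 = -1016/3 ≈ -338.67)
P(d) = 6*d (P(d) = d*6 = 6*d)
(-676 + P(-5*0 + 3)) + y = (-676 + 6*(-5*0 + 3)) - 1016/3 = (-676 + 6*(0 + 3)) - 1016/3 = (-676 + 6*3) - 1016/3 = (-676 + 18) - 1016/3 = -658 - 1016/3 = -2990/3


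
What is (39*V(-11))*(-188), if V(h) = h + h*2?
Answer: 241956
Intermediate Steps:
V(h) = 3*h (V(h) = h + 2*h = 3*h)
(39*V(-11))*(-188) = (39*(3*(-11)))*(-188) = (39*(-33))*(-188) = -1287*(-188) = 241956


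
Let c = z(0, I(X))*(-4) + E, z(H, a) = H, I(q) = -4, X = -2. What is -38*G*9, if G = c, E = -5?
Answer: 1710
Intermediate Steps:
c = -5 (c = 0*(-4) - 5 = 0 - 5 = -5)
G = -5
-38*G*9 = -38*(-5)*9 = 190*9 = 1710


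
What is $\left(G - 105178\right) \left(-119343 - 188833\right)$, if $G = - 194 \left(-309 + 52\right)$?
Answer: $17048296320$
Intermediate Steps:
$G = 49858$ ($G = \left(-194\right) \left(-257\right) = 49858$)
$\left(G - 105178\right) \left(-119343 - 188833\right) = \left(49858 - 105178\right) \left(-119343 - 188833\right) = \left(-55320\right) \left(-308176\right) = 17048296320$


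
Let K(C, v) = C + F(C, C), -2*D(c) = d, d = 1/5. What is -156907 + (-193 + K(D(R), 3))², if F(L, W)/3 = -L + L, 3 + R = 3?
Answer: -11961939/100 ≈ -1.1962e+5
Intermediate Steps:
R = 0 (R = -3 + 3 = 0)
d = ⅕ ≈ 0.20000
D(c) = -⅒ (D(c) = -½*⅕ = -⅒)
F(L, W) = 0 (F(L, W) = 3*(-L + L) = 3*0 = 0)
K(C, v) = C (K(C, v) = C + 0 = C)
-156907 + (-193 + K(D(R), 3))² = -156907 + (-193 - ⅒)² = -156907 + (-1931/10)² = -156907 + 3728761/100 = -11961939/100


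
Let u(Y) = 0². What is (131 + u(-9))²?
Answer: 17161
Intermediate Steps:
u(Y) = 0
(131 + u(-9))² = (131 + 0)² = 131² = 17161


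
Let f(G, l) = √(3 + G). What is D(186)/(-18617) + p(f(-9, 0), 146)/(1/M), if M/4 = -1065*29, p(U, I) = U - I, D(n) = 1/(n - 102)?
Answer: 28206515423519/1563828 - 123540*I*√6 ≈ 1.8037e+7 - 3.0261e+5*I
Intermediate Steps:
D(n) = 1/(-102 + n)
M = -123540 (M = 4*(-1065*29) = 4*(-30885) = -123540)
D(186)/(-18617) + p(f(-9, 0), 146)/(1/M) = 1/((-102 + 186)*(-18617)) + (√(3 - 9) - 1*146)/(1/(-123540)) = -1/18617/84 + (√(-6) - 146)/(-1/123540) = (1/84)*(-1/18617) + (I*√6 - 146)*(-123540) = -1/1563828 + (-146 + I*√6)*(-123540) = -1/1563828 + (18036840 - 123540*I*√6) = 28206515423519/1563828 - 123540*I*√6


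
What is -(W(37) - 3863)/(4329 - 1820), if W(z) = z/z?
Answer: 3862/2509 ≈ 1.5393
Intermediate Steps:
W(z) = 1
-(W(37) - 3863)/(4329 - 1820) = -(1 - 3863)/(4329 - 1820) = -(-3862)/2509 = -1*(-3862/2509) = 3862/2509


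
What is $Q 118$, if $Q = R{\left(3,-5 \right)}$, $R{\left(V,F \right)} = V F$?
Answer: $-1770$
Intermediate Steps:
$R{\left(V,F \right)} = F V$
$Q = -15$ ($Q = \left(-5\right) 3 = -15$)
$Q 118 = \left(-15\right) 118 = -1770$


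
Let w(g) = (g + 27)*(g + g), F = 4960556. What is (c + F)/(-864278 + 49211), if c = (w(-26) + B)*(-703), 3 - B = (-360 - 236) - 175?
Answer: -1484330/271689 ≈ -5.4633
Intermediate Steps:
B = 774 (B = 3 - ((-360 - 236) - 175) = 3 - (-596 - 175) = 3 - 1*(-771) = 3 + 771 = 774)
w(g) = 2*g*(27 + g) (w(g) = (27 + g)*(2*g) = 2*g*(27 + g))
c = -507566 (c = (2*(-26)*(27 - 26) + 774)*(-703) = (2*(-26)*1 + 774)*(-703) = (-52 + 774)*(-703) = 722*(-703) = -507566)
(c + F)/(-864278 + 49211) = (-507566 + 4960556)/(-864278 + 49211) = 4452990/(-815067) = 4452990*(-1/815067) = -1484330/271689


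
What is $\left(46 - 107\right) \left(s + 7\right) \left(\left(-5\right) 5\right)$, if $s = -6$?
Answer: $1525$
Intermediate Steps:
$\left(46 - 107\right) \left(s + 7\right) \left(\left(-5\right) 5\right) = \left(46 - 107\right) \left(-6 + 7\right) \left(\left(-5\right) 5\right) = - 61 \cdot 1 \left(-25\right) = \left(-61\right) \left(-25\right) = 1525$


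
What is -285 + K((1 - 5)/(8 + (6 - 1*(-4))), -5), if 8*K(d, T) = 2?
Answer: -1139/4 ≈ -284.75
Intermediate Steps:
K(d, T) = ¼ (K(d, T) = (⅛)*2 = ¼)
-285 + K((1 - 5)/(8 + (6 - 1*(-4))), -5) = -285 + ¼ = -1139/4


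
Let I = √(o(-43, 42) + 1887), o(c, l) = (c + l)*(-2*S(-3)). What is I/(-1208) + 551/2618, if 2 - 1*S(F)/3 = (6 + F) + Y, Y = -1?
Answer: 551/2618 - √1887/1208 ≈ 0.17451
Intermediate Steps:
S(F) = -9 - 3*F (S(F) = 6 - 3*((6 + F) - 1) = 6 - 3*(5 + F) = 6 + (-15 - 3*F) = -9 - 3*F)
o(c, l) = 0 (o(c, l) = (c + l)*(-2*(-9 - 3*(-3))) = (c + l)*(-2*(-9 + 9)) = (c + l)*(-2*0) = (c + l)*0 = 0)
I = √1887 (I = √(0 + 1887) = √1887 ≈ 43.440)
I/(-1208) + 551/2618 = √1887/(-1208) + 551/2618 = √1887*(-1/1208) + 551*(1/2618) = -√1887/1208 + 551/2618 = 551/2618 - √1887/1208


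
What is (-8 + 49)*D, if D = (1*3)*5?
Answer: 615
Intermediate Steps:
D = 15 (D = 3*5 = 15)
(-8 + 49)*D = (-8 + 49)*15 = 41*15 = 615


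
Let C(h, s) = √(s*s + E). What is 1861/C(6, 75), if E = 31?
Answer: 1861*√1414/2828 ≈ 24.745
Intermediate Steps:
C(h, s) = √(31 + s²) (C(h, s) = √(s*s + 31) = √(s² + 31) = √(31 + s²))
1861/C(6, 75) = 1861/(√(31 + 75²)) = 1861/(√(31 + 5625)) = 1861/(√5656) = 1861/((2*√1414)) = 1861*(√1414/2828) = 1861*√1414/2828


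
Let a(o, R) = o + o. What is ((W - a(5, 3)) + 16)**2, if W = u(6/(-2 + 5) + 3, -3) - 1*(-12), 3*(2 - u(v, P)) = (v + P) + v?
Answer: 2809/9 ≈ 312.11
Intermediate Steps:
u(v, P) = 2 - 2*v/3 - P/3 (u(v, P) = 2 - ((v + P) + v)/3 = 2 - ((P + v) + v)/3 = 2 - (P + 2*v)/3 = 2 + (-2*v/3 - P/3) = 2 - 2*v/3 - P/3)
a(o, R) = 2*o
W = 35/3 (W = (2 - 2*(6/(-2 + 5) + 3)/3 - 1/3*(-3)) - 1*(-12) = (2 - 2*(6/3 + 3)/3 + 1) + 12 = (2 - 2*((1/3)*6 + 3)/3 + 1) + 12 = (2 - 2*(2 + 3)/3 + 1) + 12 = (2 - 2/3*5 + 1) + 12 = (2 - 10/3 + 1) + 12 = -1/3 + 12 = 35/3 ≈ 11.667)
((W - a(5, 3)) + 16)**2 = ((35/3 - 2*5) + 16)**2 = ((35/3 - 1*10) + 16)**2 = ((35/3 - 10) + 16)**2 = (5/3 + 16)**2 = (53/3)**2 = 2809/9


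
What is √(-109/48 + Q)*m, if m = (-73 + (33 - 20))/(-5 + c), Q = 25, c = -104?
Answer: 5*√3273/109 ≈ 2.6243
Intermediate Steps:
m = 60/109 (m = (-73 + (33 - 20))/(-5 - 104) = (-73 + 13)/(-109) = -60*(-1/109) = 60/109 ≈ 0.55046)
√(-109/48 + Q)*m = √(-109/48 + 25)*(60/109) = √(1091/48)*(60/109) = (√3273/12)*(60/109) = 5*√3273/109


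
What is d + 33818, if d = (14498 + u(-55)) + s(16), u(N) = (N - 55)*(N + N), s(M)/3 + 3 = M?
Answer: 60455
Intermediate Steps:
s(M) = -9 + 3*M
u(N) = 2*N*(-55 + N) (u(N) = (-55 + N)*(2*N) = 2*N*(-55 + N))
d = 26637 (d = (14498 + 2*(-55)*(-55 - 55)) + (-9 + 3*16) = (14498 + 2*(-55)*(-110)) + (-9 + 48) = (14498 + 12100) + 39 = 26598 + 39 = 26637)
d + 33818 = 26637 + 33818 = 60455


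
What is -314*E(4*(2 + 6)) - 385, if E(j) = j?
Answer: -10433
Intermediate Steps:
-314*E(4*(2 + 6)) - 385 = -1256*(2 + 6) - 385 = -1256*8 - 385 = -314*32 - 385 = -10048 - 385 = -10433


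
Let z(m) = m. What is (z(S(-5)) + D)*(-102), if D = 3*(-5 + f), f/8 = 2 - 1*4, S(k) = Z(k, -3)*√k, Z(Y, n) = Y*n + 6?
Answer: 6426 - 2142*I*√5 ≈ 6426.0 - 4789.7*I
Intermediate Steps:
Z(Y, n) = 6 + Y*n
S(k) = √k*(6 - 3*k) (S(k) = (6 + k*(-3))*√k = (6 - 3*k)*√k = √k*(6 - 3*k))
f = -16 (f = 8*(2 - 1*4) = 8*(2 - 4) = 8*(-2) = -16)
D = -63 (D = 3*(-5 - 16) = 3*(-21) = -63)
(z(S(-5)) + D)*(-102) = (3*√(-5)*(2 - 1*(-5)) - 63)*(-102) = (3*(I*√5)*(2 + 5) - 63)*(-102) = (3*(I*√5)*7 - 63)*(-102) = (21*I*√5 - 63)*(-102) = (-63 + 21*I*√5)*(-102) = 6426 - 2142*I*√5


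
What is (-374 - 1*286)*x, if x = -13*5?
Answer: 42900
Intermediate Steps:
x = -65
(-374 - 1*286)*x = (-374 - 1*286)*(-65) = (-374 - 286)*(-65) = -660*(-65) = 42900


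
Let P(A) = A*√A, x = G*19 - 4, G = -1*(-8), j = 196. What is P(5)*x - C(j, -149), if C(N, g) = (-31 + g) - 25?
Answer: 205 + 740*√5 ≈ 1859.7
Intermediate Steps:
C(N, g) = -56 + g
G = 8
x = 148 (x = 8*19 - 4 = 152 - 4 = 148)
P(A) = A^(3/2)
P(5)*x - C(j, -149) = 5^(3/2)*148 - (-56 - 149) = (5*√5)*148 - 1*(-205) = 740*√5 + 205 = 205 + 740*√5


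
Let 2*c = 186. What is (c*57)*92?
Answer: 487692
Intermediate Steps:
c = 93 (c = (½)*186 = 93)
(c*57)*92 = (93*57)*92 = 5301*92 = 487692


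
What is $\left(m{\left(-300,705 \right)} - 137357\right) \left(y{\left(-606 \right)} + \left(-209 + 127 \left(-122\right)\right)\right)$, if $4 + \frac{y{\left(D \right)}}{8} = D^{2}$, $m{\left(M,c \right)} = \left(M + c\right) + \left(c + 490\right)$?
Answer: $-396702724821$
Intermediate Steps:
$m{\left(M,c \right)} = 490 + M + 2 c$ ($m{\left(M,c \right)} = \left(M + c\right) + \left(490 + c\right) = 490 + M + 2 c$)
$y{\left(D \right)} = -32 + 8 D^{2}$
$\left(m{\left(-300,705 \right)} - 137357\right) \left(y{\left(-606 \right)} + \left(-209 + 127 \left(-122\right)\right)\right) = \left(\left(490 - 300 + 2 \cdot 705\right) - 137357\right) \left(\left(-32 + 8 \left(-606\right)^{2}\right) + \left(-209 + 127 \left(-122\right)\right)\right) = \left(\left(490 - 300 + 1410\right) - 137357\right) \left(\left(-32 + 8 \cdot 367236\right) - 15703\right) = \left(1600 - 137357\right) \left(\left(-32 + 2937888\right) - 15703\right) = - 135757 \left(2937856 - 15703\right) = \left(-135757\right) 2922153 = -396702724821$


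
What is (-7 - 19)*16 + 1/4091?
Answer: -1701855/4091 ≈ -416.00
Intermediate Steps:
(-7 - 19)*16 + 1/4091 = -26*16 + 1/4091 = -416 + 1/4091 = -1701855/4091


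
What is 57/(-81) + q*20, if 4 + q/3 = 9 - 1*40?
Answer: -56719/27 ≈ -2100.7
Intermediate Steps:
q = -105 (q = -12 + 3*(9 - 1*40) = -12 + 3*(9 - 40) = -12 + 3*(-31) = -12 - 93 = -105)
57/(-81) + q*20 = 57/(-81) - 105*20 = 57*(-1/81) - 2100 = -19/27 - 2100 = -56719/27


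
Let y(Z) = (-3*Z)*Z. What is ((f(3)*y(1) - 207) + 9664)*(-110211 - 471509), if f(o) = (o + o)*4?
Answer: -5459442200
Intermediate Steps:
f(o) = 8*o (f(o) = (2*o)*4 = 8*o)
y(Z) = -3*Z²
((f(3)*y(1) - 207) + 9664)*(-110211 - 471509) = (((8*3)*(-3*1²) - 207) + 9664)*(-110211 - 471509) = ((24*(-3*1) - 207) + 9664)*(-581720) = ((24*(-3) - 207) + 9664)*(-581720) = ((-72 - 207) + 9664)*(-581720) = (-279 + 9664)*(-581720) = 9385*(-581720) = -5459442200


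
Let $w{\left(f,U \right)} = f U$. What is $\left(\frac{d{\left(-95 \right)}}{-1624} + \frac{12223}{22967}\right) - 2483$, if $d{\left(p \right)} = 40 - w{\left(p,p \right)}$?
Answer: $- \frac{110907249}{44776} \approx -2476.9$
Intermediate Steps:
$w{\left(f,U \right)} = U f$
$d{\left(p \right)} = 40 - p^{2}$ ($d{\left(p \right)} = 40 - p p = 40 - p^{2}$)
$\left(\frac{d{\left(-95 \right)}}{-1624} + \frac{12223}{22967}\right) - 2483 = \left(\frac{40 - \left(-95\right)^{2}}{-1624} + \frac{12223}{22967}\right) - 2483 = \left(\left(40 - 9025\right) \left(- \frac{1}{1624}\right) + 12223 \cdot \frac{1}{22967}\right) - 2483 = \left(\left(40 - 9025\right) \left(- \frac{1}{1624}\right) + \frac{719}{1351}\right) - 2483 = \left(\left(-8985\right) \left(- \frac{1}{1624}\right) + \frac{719}{1351}\right) - 2483 = \left(\frac{8985}{1624} + \frac{719}{1351}\right) - 2483 = \frac{271559}{44776} - 2483 = - \frac{110907249}{44776}$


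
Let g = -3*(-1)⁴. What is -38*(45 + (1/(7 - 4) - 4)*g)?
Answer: -2128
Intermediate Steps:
g = -3 (g = -3*1 = -3)
-38*(45 + (1/(7 - 4) - 4)*g) = -38*(45 + (1/(7 - 4) - 4)*(-3)) = -38*(45 + (1/3 - 4)*(-3)) = -38*(45 + (⅓ - 4)*(-3)) = -38*(45 - 11/3*(-3)) = -38*(45 + 11) = -38*56 = -2128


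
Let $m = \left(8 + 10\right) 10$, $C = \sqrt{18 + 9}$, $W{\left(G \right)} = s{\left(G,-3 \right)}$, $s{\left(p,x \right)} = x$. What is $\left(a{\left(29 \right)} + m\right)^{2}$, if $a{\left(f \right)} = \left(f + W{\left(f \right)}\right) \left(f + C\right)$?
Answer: $890608 + 145704 \sqrt{3} \approx 1.143 \cdot 10^{6}$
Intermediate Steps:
$W{\left(G \right)} = -3$
$C = 3 \sqrt{3}$ ($C = \sqrt{27} = 3 \sqrt{3} \approx 5.1962$)
$a{\left(f \right)} = \left(-3 + f\right) \left(f + 3 \sqrt{3}\right)$ ($a{\left(f \right)} = \left(f - 3\right) \left(f + 3 \sqrt{3}\right) = \left(-3 + f\right) \left(f + 3 \sqrt{3}\right)$)
$m = 180$ ($m = 18 \cdot 10 = 180$)
$\left(a{\left(29 \right)} + m\right)^{2} = \left(\left(29^{2} - 9 \sqrt{3} - 87 + 3 \cdot 29 \sqrt{3}\right) + 180\right)^{2} = \left(\left(841 - 9 \sqrt{3} - 87 + 87 \sqrt{3}\right) + 180\right)^{2} = \left(\left(754 + 78 \sqrt{3}\right) + 180\right)^{2} = \left(934 + 78 \sqrt{3}\right)^{2}$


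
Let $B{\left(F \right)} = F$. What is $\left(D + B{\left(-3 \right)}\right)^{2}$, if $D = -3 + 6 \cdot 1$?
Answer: $0$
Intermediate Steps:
$D = 3$ ($D = -3 + 6 = 3$)
$\left(D + B{\left(-3 \right)}\right)^{2} = \left(3 - 3\right)^{2} = 0^{2} = 0$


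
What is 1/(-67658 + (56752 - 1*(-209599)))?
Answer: 1/198693 ≈ 5.0329e-6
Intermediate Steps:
1/(-67658 + (56752 - 1*(-209599))) = 1/(-67658 + (56752 + 209599)) = 1/(-67658 + 266351) = 1/198693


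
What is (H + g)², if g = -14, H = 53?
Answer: 1521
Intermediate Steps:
(H + g)² = (53 - 14)² = 39² = 1521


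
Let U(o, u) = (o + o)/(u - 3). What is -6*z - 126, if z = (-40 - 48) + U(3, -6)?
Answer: 406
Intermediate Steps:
U(o, u) = 2*o/(-3 + u) (U(o, u) = (2*o)/(-3 + u) = 2*o/(-3 + u))
z = -266/3 (z = (-40 - 48) + 2*3/(-3 - 6) = -88 + 2*3/(-9) = -88 + 2*3*(-⅑) = -88 - ⅔ = -266/3 ≈ -88.667)
-6*z - 126 = -6*(-266/3) - 126 = 532 - 126 = 406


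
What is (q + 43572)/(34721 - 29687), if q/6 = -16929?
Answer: -9667/839 ≈ -11.522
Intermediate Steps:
q = -101574 (q = 6*(-16929) = -101574)
(q + 43572)/(34721 - 29687) = (-101574 + 43572)/(34721 - 29687) = -58002/5034 = -58002*1/5034 = -9667/839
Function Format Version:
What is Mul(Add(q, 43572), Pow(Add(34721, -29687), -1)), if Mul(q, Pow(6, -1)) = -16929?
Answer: Rational(-9667, 839) ≈ -11.522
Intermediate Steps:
q = -101574 (q = Mul(6, -16929) = -101574)
Mul(Add(q, 43572), Pow(Add(34721, -29687), -1)) = Mul(Add(-101574, 43572), Pow(Add(34721, -29687), -1)) = Mul(-58002, Pow(5034, -1)) = Mul(-58002, Rational(1, 5034)) = Rational(-9667, 839)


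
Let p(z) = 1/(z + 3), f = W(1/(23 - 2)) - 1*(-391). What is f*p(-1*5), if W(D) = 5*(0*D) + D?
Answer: -4106/21 ≈ -195.52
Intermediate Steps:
W(D) = D (W(D) = 5*0 + D = 0 + D = D)
f = 8212/21 (f = 1/(23 - 2) - 1*(-391) = 1/21 + 391 = 8212/21 ≈ 391.05)
p(z) = 1/(3 + z)
f*p(-1*5) = 8212/(21*(3 - 1*5)) = 8212/(21*(3 - 5)) = (8212/21)/(-2) = (8212/21)*(-½) = -4106/21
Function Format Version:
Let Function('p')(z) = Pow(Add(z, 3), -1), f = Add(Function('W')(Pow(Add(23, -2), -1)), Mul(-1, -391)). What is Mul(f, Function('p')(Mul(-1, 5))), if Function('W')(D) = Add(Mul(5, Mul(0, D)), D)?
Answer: Rational(-4106, 21) ≈ -195.52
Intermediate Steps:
Function('W')(D) = D (Function('W')(D) = Add(Mul(5, 0), D) = Add(0, D) = D)
f = Rational(8212, 21) (f = Add(Pow(Add(23, -2), -1), Mul(-1, -391)) = Add(Pow(21, -1), 391) = Add(Rational(1, 21), 391) = Rational(8212, 21) ≈ 391.05)
Function('p')(z) = Pow(Add(3, z), -1)
Mul(f, Function('p')(Mul(-1, 5))) = Mul(Rational(8212, 21), Pow(Add(3, Mul(-1, 5)), -1)) = Mul(Rational(8212, 21), Pow(Add(3, -5), -1)) = Mul(Rational(8212, 21), Pow(-2, -1)) = Mul(Rational(8212, 21), Rational(-1, 2)) = Rational(-4106, 21)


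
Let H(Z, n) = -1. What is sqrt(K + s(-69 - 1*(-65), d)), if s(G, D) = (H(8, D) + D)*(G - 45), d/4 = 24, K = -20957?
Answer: 2*I*sqrt(6403) ≈ 160.04*I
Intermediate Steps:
d = 96 (d = 4*24 = 96)
s(G, D) = (-1 + D)*(-45 + G) (s(G, D) = (-1 + D)*(G - 45) = (-1 + D)*(-45 + G))
sqrt(K + s(-69 - 1*(-65), d)) = sqrt(-20957 + (45 - (-69 - 1*(-65)) - 45*96 + 96*(-69 - 1*(-65)))) = sqrt(-20957 + (45 - (-69 + 65) - 4320 + 96*(-69 + 65))) = sqrt(-20957 + (45 - 1*(-4) - 4320 + 96*(-4))) = sqrt(-20957 + (45 + 4 - 4320 - 384)) = sqrt(-20957 - 4655) = sqrt(-25612) = 2*I*sqrt(6403)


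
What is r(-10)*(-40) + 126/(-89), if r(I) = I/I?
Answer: -3686/89 ≈ -41.416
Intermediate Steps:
r(I) = 1
r(-10)*(-40) + 126/(-89) = 1*(-40) + 126/(-89) = -40 + 126*(-1/89) = -40 - 126/89 = -3686/89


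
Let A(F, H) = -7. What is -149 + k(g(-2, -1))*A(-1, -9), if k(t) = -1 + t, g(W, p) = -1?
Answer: -135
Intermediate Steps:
-149 + k(g(-2, -1))*A(-1, -9) = -149 + (-1 - 1)*(-7) = -149 - 2*(-7) = -149 + 14 = -135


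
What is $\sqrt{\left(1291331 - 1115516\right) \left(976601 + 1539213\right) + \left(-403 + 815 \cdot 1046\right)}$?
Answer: $\sqrt{442318690497} \approx 6.6507 \cdot 10^{5}$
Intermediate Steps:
$\sqrt{\left(1291331 - 1115516\right) \left(976601 + 1539213\right) + \left(-403 + 815 \cdot 1046\right)} = \sqrt{175815 \cdot 2515814 + \left(-403 + 852490\right)} = \sqrt{442317838410 + 852087} = \sqrt{442318690497}$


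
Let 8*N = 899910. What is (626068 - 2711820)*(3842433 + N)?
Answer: -8248985949906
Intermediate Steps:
N = 449955/4 (N = (⅛)*899910 = 449955/4 ≈ 1.1249e+5)
(626068 - 2711820)*(3842433 + N) = (626068 - 2711820)*(3842433 + 449955/4) = -2085752*15819687/4 = -8248985949906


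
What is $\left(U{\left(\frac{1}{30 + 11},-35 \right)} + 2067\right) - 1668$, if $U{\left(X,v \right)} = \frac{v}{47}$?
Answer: $\frac{18718}{47} \approx 398.26$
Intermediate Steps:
$U{\left(X,v \right)} = \frac{v}{47}$ ($U{\left(X,v \right)} = v \frac{1}{47} = \frac{v}{47}$)
$\left(U{\left(\frac{1}{30 + 11},-35 \right)} + 2067\right) - 1668 = \left(\frac{1}{47} \left(-35\right) + 2067\right) - 1668 = \left(- \frac{35}{47} + 2067\right) - 1668 = \frac{97114}{47} - 1668 = \frac{18718}{47}$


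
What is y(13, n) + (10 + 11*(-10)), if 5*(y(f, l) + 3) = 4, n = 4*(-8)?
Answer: -511/5 ≈ -102.20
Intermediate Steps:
n = -32
y(f, l) = -11/5 (y(f, l) = -3 + (⅕)*4 = -3 + ⅘ = -11/5)
y(13, n) + (10 + 11*(-10)) = -11/5 + (10 + 11*(-10)) = -11/5 + (10 - 110) = -11/5 - 100 = -511/5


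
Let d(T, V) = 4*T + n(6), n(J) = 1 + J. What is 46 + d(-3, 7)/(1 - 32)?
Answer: 1431/31 ≈ 46.161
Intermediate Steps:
d(T, V) = 7 + 4*T (d(T, V) = 4*T + (1 + 6) = 4*T + 7 = 7 + 4*T)
46 + d(-3, 7)/(1 - 32) = 46 + (7 + 4*(-3))/(1 - 32) = 46 + (7 - 12)/(-31) = 46 - 5*(-1/31) = 46 + 5/31 = 1431/31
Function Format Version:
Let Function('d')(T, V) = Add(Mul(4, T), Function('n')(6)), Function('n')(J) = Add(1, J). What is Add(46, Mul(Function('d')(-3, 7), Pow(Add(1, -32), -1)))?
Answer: Rational(1431, 31) ≈ 46.161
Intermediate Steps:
Function('d')(T, V) = Add(7, Mul(4, T)) (Function('d')(T, V) = Add(Mul(4, T), Add(1, 6)) = Add(Mul(4, T), 7) = Add(7, Mul(4, T)))
Add(46, Mul(Function('d')(-3, 7), Pow(Add(1, -32), -1))) = Add(46, Mul(Add(7, Mul(4, -3)), Pow(Add(1, -32), -1))) = Add(46, Mul(Add(7, -12), Pow(-31, -1))) = Add(46, Mul(-5, Rational(-1, 31))) = Add(46, Rational(5, 31)) = Rational(1431, 31)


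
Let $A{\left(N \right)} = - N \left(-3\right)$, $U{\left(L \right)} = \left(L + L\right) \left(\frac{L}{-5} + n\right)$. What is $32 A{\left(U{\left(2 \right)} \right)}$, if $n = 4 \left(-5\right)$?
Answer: $- \frac{39168}{5} \approx -7833.6$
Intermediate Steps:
$n = -20$
$U{\left(L \right)} = 2 L \left(-20 - \frac{L}{5}\right)$ ($U{\left(L \right)} = \left(L + L\right) \left(\frac{L}{-5} - 20\right) = 2 L \left(L \left(- \frac{1}{5}\right) - 20\right) = 2 L \left(- \frac{L}{5} - 20\right) = 2 L \left(-20 - \frac{L}{5}\right)$)
$A{\left(N \right)} = 3 N$
$32 A{\left(U{\left(2 \right)} \right)} = 32 \cdot 3 \left(\left(- \frac{2}{5}\right) 2 \left(100 + 2\right)\right) = 32 \cdot 3 \left(\left(- \frac{2}{5}\right) 2 \cdot 102\right) = 32 \cdot 3 \left(- \frac{408}{5}\right) = 32 \left(- \frac{1224}{5}\right) = - \frac{39168}{5}$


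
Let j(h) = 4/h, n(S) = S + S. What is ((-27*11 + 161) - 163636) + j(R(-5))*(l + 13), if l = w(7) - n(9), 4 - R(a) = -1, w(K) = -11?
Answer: -818924/5 ≈ -1.6378e+5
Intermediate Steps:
R(a) = 5 (R(a) = 4 - 1*(-1) = 4 + 1 = 5)
n(S) = 2*S
l = -29 (l = -11 - 2*9 = -11 - 1*18 = -11 - 18 = -29)
((-27*11 + 161) - 163636) + j(R(-5))*(l + 13) = ((-27*11 + 161) - 163636) + (4/5)*(-29 + 13) = ((-297 + 161) - 163636) + (4*(⅕))*(-16) = (-136 - 163636) + (⅘)*(-16) = -163772 - 64/5 = -818924/5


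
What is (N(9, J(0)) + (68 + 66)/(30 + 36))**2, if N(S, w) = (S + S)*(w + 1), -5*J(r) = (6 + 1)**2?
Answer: 665691601/27225 ≈ 24451.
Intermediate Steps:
J(r) = -49/5 (J(r) = -(6 + 1)**2/5 = -1/5*7**2 = -1/5*49 = -49/5)
N(S, w) = 2*S*(1 + w) (N(S, w) = (2*S)*(1 + w) = 2*S*(1 + w))
(N(9, J(0)) + (68 + 66)/(30 + 36))**2 = (2*9*(1 - 49/5) + (68 + 66)/(30 + 36))**2 = (2*9*(-44/5) + 134/66)**2 = (-792/5 + 134*(1/66))**2 = (-792/5 + 67/33)**2 = (-25801/165)**2 = 665691601/27225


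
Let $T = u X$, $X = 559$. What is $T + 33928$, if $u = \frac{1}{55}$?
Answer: $\frac{1866599}{55} \approx 33938.0$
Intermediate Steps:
$u = \frac{1}{55} \approx 0.018182$
$T = \frac{559}{55}$ ($T = \frac{1}{55} \cdot 559 = \frac{559}{55} \approx 10.164$)
$T + 33928 = \frac{559}{55} + 33928 = \frac{1866599}{55}$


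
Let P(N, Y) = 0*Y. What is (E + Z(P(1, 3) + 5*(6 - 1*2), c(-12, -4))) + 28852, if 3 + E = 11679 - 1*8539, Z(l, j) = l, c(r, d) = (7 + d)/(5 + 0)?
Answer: 32009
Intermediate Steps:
P(N, Y) = 0
c(r, d) = 7/5 + d/5 (c(r, d) = (7 + d)/5 = (7 + d)*(1/5) = 7/5 + d/5)
E = 3137 (E = -3 + (11679 - 1*8539) = -3 + (11679 - 8539) = -3 + 3140 = 3137)
(E + Z(P(1, 3) + 5*(6 - 1*2), c(-12, -4))) + 28852 = (3137 + (0 + 5*(6 - 1*2))) + 28852 = (3137 + (0 + 5*(6 - 2))) + 28852 = (3137 + (0 + 5*4)) + 28852 = (3137 + (0 + 20)) + 28852 = (3137 + 20) + 28852 = 3157 + 28852 = 32009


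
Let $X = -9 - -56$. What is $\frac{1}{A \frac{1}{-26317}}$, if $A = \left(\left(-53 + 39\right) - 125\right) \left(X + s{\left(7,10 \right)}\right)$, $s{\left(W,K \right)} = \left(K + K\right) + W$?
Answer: $\frac{26317}{10286} \approx 2.5585$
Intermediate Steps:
$s{\left(W,K \right)} = W + 2 K$ ($s{\left(W,K \right)} = 2 K + W = W + 2 K$)
$X = 47$ ($X = -9 + 56 = 47$)
$A = -10286$ ($A = \left(\left(-53 + 39\right) - 125\right) \left(47 + \left(7 + 2 \cdot 10\right)\right) = \left(-14 - 125\right) \left(47 + \left(7 + 20\right)\right) = - 139 \left(47 + 27\right) = \left(-139\right) 74 = -10286$)
$\frac{1}{A \frac{1}{-26317}} = \frac{1}{\left(-10286\right) \frac{1}{-26317}} = \frac{1}{\left(-10286\right) \left(- \frac{1}{26317}\right)} = \frac{1}{\frac{10286}{26317}} = \frac{26317}{10286}$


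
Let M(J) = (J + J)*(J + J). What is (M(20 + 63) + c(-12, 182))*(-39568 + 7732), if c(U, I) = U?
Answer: -876890784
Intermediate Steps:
M(J) = 4*J**2 (M(J) = (2*J)*(2*J) = 4*J**2)
(M(20 + 63) + c(-12, 182))*(-39568 + 7732) = (4*(20 + 63)**2 - 12)*(-39568 + 7732) = (4*83**2 - 12)*(-31836) = (4*6889 - 12)*(-31836) = (27556 - 12)*(-31836) = 27544*(-31836) = -876890784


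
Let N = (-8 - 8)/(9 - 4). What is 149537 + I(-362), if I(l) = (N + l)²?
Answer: 7072701/25 ≈ 2.8291e+5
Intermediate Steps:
N = -16/5 ≈ -3.2000
I(l) = (-16/5 + l)²
149537 + I(-362) = 149537 + (-16 + 5*(-362))²/25 = 149537 + (-16 - 1810)²/25 = 149537 + (1/25)*(-1826)² = 149537 + (1/25)*3334276 = 149537 + 3334276/25 = 7072701/25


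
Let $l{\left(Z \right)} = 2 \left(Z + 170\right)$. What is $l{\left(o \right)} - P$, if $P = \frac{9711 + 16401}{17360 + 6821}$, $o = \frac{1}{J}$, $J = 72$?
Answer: $\frac{295059589}{870516} \approx 338.95$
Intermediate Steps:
$o = \frac{1}{72} \approx 0.013889$
$l{\left(Z \right)} = 340 + 2 Z$ ($l{\left(Z \right)} = 2 \left(170 + Z\right) = 340 + 2 Z$)
$P = \frac{26112}{24181} \approx 1.0799$
$l{\left(o \right)} - P = \left(340 + 2 \cdot \frac{1}{72}\right) - \frac{26112}{24181} = \left(340 + \frac{1}{36}\right) - \frac{26112}{24181} = \frac{12241}{36} - \frac{26112}{24181} = \frac{295059589}{870516}$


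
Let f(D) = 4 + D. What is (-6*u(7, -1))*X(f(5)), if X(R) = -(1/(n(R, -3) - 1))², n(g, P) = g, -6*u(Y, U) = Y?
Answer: -7/64 ≈ -0.10938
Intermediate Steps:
u(Y, U) = -Y/6
X(R) = -1/(-1 + R)² (X(R) = -(1/(R - 1))² = -(1/(-1 + R))² = -1/(-1 + R)²)
(-6*u(7, -1))*X(f(5)) = (-(-1)*7)*(-1/(-1 + (4 + 5))²) = (-6*(-7/6))*(-1/(-1 + 9)²) = 7*(-1/8²) = 7*(-1*1/64) = 7*(-1/64) = -7/64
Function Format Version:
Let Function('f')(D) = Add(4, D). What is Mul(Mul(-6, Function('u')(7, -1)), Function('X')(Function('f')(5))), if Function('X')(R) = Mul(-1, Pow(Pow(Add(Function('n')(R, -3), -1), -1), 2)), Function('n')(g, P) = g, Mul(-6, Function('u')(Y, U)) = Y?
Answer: Rational(-7, 64) ≈ -0.10938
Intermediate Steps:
Function('u')(Y, U) = Mul(Rational(-1, 6), Y)
Function('X')(R) = Mul(-1, Pow(Add(-1, R), -2)) (Function('X')(R) = Mul(-1, Pow(Pow(Add(R, -1), -1), 2)) = Mul(-1, Pow(Pow(Add(-1, R), -1), 2)) = Mul(-1, Pow(Add(-1, R), -2)))
Mul(Mul(-6, Function('u')(7, -1)), Function('X')(Function('f')(5))) = Mul(Mul(-6, Mul(Rational(-1, 6), 7)), Mul(-1, Pow(Add(-1, Add(4, 5)), -2))) = Mul(Mul(-6, Rational(-7, 6)), Mul(-1, Pow(Add(-1, 9), -2))) = Mul(7, Mul(-1, Pow(8, -2))) = Mul(7, Mul(-1, Rational(1, 64))) = Mul(7, Rational(-1, 64)) = Rational(-7, 64)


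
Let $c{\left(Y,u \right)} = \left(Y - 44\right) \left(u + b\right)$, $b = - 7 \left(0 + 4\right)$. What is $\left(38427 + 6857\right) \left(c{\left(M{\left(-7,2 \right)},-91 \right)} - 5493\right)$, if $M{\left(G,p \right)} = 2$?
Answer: $-22415580$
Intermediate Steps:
$b = -28$ ($b = \left(-7\right) 4 = -28$)
$c{\left(Y,u \right)} = \left(-44 + Y\right) \left(-28 + u\right)$ ($c{\left(Y,u \right)} = \left(Y - 44\right) \left(u - 28\right) = \left(-44 + Y\right) \left(-28 + u\right)$)
$\left(38427 + 6857\right) \left(c{\left(M{\left(-7,2 \right)},-91 \right)} - 5493\right) = \left(38427 + 6857\right) \left(\left(1232 - -4004 - 56 + 2 \left(-91\right)\right) - 5493\right) = 45284 \left(\left(1232 + 4004 - 56 - 182\right) - 5493\right) = 45284 \left(4998 - 5493\right) = 45284 \left(-495\right) = -22415580$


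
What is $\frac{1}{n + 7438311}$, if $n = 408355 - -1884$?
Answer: $\frac{1}{7848550} \approx 1.2741 \cdot 10^{-7}$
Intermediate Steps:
$n = 410239$ ($n = 408355 + 1884 = 410239$)
$\frac{1}{n + 7438311} = \frac{1}{410239 + 7438311} = \frac{1}{7848550}$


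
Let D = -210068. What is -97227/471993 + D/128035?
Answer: -37199694823/20143874585 ≈ -1.8467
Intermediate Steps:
-97227/471993 + D/128035 = -97227/471993 - 210068/128035 = -97227*1/471993 - 210068*1/128035 = -32409/157331 - 210068/128035 = -37199694823/20143874585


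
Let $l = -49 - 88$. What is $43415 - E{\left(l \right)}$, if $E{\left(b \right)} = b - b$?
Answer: $43415$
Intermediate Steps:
$l = -137$
$E{\left(b \right)} = 0$
$43415 - E{\left(l \right)} = 43415 - 0 = 43415 + 0 = 43415$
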